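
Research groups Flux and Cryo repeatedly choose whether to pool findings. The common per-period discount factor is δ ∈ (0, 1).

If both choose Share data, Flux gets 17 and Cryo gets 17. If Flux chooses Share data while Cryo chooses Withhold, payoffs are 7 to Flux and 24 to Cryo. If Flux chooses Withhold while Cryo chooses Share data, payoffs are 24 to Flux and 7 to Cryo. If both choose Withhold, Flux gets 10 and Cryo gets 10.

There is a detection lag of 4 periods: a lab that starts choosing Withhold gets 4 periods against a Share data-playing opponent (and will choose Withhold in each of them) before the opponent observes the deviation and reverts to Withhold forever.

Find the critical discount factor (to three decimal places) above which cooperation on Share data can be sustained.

The best deviation is to choose Withhold for all 4 undetected periods, earning 24 each, then 10 forever once detected.
Deviation value: 24(1−δ^4)/(1−δ) + 10δ^4/(1−δ); cooperation value: 17/(1−δ).
IC: 17 ≥ 24(1−δ^4) + 10δ^4 = 24 − 14δ^4.
So δ^4 ≥ 7/14 = 1/2, giving δ ≥ (1/2)^(1/4) ≈ 0.841.

0.841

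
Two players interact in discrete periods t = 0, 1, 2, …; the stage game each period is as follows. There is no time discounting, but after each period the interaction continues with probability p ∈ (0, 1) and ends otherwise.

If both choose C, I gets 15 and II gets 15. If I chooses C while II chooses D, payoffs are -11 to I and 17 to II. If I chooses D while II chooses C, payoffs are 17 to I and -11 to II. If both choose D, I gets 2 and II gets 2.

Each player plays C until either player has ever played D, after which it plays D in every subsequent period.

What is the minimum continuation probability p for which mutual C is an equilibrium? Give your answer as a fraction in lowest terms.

With no time discounting, the continuation probability p plays the role of the discount factor.
Grim-trigger IC: 15/(1−p) ≥ 17 + 2p/(1−p) ⇒ p ≥ (17−15)/(17−2) = 2/15.

2/15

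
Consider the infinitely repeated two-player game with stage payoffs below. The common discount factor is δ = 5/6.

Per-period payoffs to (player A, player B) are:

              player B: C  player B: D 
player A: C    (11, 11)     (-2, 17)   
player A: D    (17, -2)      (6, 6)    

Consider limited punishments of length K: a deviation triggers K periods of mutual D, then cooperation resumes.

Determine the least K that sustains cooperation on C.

IC: δ(1−δ^K)/(1−δ) ≥ (17−11)/(11−6) = 6/5.
With δ = 5/6: need 1 − δ^K ≥ 6/5·(1−5/6)/(5/6), i.e. δ^K ≤ 0.7600.
Since (5/6)^1 = 0.8333 and (5/6)^2 = 0.6944, the smallest such K is 2.

2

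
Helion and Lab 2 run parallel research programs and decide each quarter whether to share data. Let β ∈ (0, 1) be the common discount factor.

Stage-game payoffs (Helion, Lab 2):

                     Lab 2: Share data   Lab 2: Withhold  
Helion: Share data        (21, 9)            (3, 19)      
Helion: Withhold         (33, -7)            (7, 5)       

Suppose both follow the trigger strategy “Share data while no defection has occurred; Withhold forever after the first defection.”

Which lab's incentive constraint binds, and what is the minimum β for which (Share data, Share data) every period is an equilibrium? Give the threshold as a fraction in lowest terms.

Helion's threshold: (33−21)/(33−7) = 6/13.
Lab 2's threshold: (19−9)/(19−5) = 5/7.
6/13 < 5/7, so Lab 2 binds and β* = 5/7.

Lab 2; β ≥ 5/7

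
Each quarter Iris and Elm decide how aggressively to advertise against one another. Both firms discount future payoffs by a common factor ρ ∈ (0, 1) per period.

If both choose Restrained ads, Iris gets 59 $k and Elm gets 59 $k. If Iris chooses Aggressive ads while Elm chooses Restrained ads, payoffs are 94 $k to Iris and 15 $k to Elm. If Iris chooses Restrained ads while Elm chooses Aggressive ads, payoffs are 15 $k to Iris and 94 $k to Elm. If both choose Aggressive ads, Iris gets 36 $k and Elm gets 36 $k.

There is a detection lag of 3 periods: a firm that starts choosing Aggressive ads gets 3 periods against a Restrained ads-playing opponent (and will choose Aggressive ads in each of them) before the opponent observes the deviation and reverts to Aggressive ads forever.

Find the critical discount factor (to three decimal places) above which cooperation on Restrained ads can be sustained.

0.845

Deviating for the 3 undetected periods gains 94−59 = 35 per period over cooperation, then loses 59−36 = 23 per period forever once punishment starts.
Gain: 35(1 + ρ + … + ρ^2); loss: 23·ρ^3/(1−ρ).
No profitable deviation ⇔ 35(1−ρ^3) ≤ 23·ρ^3, i.e. ρ^3 ≥ 35/(35+23) = 35/58.
Hence ρ ≥ (35/58)^(1/3) ≈ 0.845.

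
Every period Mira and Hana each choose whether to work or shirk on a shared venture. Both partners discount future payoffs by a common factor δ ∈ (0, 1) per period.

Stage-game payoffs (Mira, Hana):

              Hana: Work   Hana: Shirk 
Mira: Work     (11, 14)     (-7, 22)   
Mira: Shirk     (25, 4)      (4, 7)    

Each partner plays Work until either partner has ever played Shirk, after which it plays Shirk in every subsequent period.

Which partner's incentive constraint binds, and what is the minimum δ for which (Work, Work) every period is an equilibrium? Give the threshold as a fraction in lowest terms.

Mira; δ ≥ 2/3

For Mira: deviation gain 25−11 = 14, per-period punishment loss 11−4 = 7. IC gives δ ≥ 14/21 = 2/3.
For Hana: gain 8, loss 7 per period, so δ ≥ 8/15.
The tighter constraint is Mira's, so cooperation needs δ ≥ 2/3.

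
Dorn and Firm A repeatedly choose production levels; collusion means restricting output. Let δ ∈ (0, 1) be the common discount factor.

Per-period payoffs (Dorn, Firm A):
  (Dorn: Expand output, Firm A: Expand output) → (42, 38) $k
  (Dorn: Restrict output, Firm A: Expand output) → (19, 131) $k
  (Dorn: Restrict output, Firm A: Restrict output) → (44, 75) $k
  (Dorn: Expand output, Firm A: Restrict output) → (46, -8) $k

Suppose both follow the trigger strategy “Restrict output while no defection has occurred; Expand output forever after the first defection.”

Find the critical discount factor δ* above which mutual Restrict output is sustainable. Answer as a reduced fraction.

Dorn: cooperation gives 44 each period; deviation gives 46 once then 42 forever.
  44/(1−δ) ≥ 46 + 42δ/(1−δ) ⇒ δ ≥ 2/4 = 1/2.
Firm A: cooperation gives 75 each period; deviation gives 131 once then 38 forever.
  δ ≥ 56/93.
Both must hold, so the binding constraint is Firm A's: δ ≥ 56/93.

56/93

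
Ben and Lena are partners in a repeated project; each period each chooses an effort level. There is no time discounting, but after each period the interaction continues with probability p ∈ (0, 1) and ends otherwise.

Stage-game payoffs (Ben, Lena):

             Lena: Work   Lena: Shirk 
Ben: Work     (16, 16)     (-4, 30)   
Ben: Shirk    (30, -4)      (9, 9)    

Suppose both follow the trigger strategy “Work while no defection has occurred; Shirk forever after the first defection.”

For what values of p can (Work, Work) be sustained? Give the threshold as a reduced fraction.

Expected cooperation value is 16 + p·16 + p²·16 + … = 16/(1−p); deviation gives 30 + p·9/(1−p).
16 ≥ 30(1−p) + 9p ⇒ 21p ≥ 14 ⇒ p ≥ 14/21 = 2/3.

2/3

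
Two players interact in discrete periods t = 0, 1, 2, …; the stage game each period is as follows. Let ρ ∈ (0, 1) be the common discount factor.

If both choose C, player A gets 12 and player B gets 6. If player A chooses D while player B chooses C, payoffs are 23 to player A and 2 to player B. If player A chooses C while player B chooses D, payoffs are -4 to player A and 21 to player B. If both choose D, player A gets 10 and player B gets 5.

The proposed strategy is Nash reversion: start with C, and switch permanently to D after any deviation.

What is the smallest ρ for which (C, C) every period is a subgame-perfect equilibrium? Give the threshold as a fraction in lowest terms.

player A's threshold: (23−12)/(23−10) = 11/13.
player B's threshold: (21−6)/(21−5) = 15/16.
11/13 < 15/16, so player B binds and ρ* = 15/16.

15/16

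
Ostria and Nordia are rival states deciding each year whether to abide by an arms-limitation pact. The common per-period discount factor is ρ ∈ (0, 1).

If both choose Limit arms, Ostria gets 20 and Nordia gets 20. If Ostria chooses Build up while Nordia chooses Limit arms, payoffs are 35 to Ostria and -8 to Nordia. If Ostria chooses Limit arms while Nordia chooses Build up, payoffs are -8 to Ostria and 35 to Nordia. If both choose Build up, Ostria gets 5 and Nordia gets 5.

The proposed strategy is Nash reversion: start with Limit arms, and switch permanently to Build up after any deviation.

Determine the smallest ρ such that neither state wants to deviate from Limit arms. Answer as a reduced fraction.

1/2

Under grim trigger the critical discount factor is (T−C)/(T−P) with T = 35, C = 20, P = 5.
ρ* = (35−20)/(35−5) = 15/30 = 1/2.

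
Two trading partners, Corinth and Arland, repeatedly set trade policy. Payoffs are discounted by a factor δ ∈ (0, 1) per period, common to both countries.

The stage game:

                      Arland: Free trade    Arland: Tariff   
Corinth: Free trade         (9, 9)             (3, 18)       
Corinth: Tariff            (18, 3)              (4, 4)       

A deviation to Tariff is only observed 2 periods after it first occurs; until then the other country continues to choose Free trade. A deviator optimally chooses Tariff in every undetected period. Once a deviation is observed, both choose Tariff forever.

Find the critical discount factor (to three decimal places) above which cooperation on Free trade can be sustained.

The best deviation is to choose Tariff for all 2 undetected periods, earning 18 each, then 4 forever once detected.
Deviation value: 18(1−δ^2)/(1−δ) + 4δ^2/(1−δ); cooperation value: 9/(1−δ).
IC: 9 ≥ 18(1−δ^2) + 4δ^2 = 18 − 14δ^2.
So δ^2 ≥ 9/14, giving δ ≥ (9/14)^(1/2) ≈ 0.802.

0.802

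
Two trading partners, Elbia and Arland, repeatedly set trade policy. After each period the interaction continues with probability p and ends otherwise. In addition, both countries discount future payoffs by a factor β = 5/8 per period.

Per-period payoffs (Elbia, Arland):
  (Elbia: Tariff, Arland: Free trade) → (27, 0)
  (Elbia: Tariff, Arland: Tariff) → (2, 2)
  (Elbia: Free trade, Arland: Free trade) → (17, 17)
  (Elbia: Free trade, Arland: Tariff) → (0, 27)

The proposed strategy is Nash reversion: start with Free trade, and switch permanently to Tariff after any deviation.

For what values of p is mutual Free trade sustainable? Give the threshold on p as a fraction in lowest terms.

Expected continuation weight on next period's payoff is β·p = 5/8·p, which plays the role of the discount factor.
Cooperation requires 5/8·p ≥ (27−17)/(27−2) = 2/5, hence p ≥ 16/25.

16/25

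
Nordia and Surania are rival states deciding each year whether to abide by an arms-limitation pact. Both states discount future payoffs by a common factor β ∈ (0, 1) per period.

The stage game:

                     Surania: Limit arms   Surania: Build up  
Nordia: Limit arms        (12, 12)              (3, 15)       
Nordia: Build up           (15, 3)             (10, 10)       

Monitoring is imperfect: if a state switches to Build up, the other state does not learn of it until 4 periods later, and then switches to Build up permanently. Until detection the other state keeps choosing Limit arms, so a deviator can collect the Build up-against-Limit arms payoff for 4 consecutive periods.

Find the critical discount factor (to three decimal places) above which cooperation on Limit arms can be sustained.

A deviator earns 15 for 4 periods, then 10 forever; cooperating earns 12 forever. Multiplying the IC by (1−β):
12 ≥ 15(1−β^4) + 10β^4, so 5·β^4 ≥ 3 and β^4 ≥ 3/5.
β ≥ (3/5)^(1/4) ≈ 0.880.

0.880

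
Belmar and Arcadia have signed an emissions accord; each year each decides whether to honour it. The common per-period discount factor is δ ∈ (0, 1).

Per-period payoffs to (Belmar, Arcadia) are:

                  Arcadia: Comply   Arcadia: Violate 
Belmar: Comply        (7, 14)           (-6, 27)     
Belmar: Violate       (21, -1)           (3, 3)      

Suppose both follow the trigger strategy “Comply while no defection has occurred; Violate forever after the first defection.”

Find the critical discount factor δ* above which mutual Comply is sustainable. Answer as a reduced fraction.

Belmar's threshold: (21−7)/(21−3) = 7/9.
Arcadia's threshold: (27−14)/(27−3) = 13/24.
7/9 > 13/24, so Belmar binds and δ* = 7/9.

7/9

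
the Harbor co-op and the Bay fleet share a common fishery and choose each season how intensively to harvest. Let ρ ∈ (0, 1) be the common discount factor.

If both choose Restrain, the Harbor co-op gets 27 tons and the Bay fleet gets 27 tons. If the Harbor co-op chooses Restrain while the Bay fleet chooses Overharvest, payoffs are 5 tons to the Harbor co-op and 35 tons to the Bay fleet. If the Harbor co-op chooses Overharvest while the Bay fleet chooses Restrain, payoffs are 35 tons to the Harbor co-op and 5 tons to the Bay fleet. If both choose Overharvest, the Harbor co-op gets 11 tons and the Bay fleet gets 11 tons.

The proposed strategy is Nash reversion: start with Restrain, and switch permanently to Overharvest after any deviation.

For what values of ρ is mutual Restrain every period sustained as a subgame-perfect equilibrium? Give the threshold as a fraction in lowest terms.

1/3

Under grim trigger the critical discount factor is (T−C)/(T−P) with T = 35, C = 27, P = 11.
ρ* = (35−27)/(35−11) = 8/24 = 1/3.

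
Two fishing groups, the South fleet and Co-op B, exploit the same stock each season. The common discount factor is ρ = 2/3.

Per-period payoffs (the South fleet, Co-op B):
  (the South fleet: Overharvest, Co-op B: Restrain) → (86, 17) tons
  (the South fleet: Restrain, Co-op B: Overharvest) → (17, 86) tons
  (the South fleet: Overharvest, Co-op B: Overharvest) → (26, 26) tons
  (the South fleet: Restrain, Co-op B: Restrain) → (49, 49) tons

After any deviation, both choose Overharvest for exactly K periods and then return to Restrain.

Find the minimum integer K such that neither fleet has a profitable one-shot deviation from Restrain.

5

No profitable deviation requires (49−26)(ρ+…+ρ^K) ≥ 86−49, i.e. ρ+…+ρ^K ≥ 37/23 ≈ 1.6087.
With ρ = 2/3, the partial sums are K=1: 0.6667, K=2: 1.1111, K=3: 1.4074, K=4: 1.6049, K=5: 1.7366.
K = 5 is the first length at which the sum reaches 1.6087.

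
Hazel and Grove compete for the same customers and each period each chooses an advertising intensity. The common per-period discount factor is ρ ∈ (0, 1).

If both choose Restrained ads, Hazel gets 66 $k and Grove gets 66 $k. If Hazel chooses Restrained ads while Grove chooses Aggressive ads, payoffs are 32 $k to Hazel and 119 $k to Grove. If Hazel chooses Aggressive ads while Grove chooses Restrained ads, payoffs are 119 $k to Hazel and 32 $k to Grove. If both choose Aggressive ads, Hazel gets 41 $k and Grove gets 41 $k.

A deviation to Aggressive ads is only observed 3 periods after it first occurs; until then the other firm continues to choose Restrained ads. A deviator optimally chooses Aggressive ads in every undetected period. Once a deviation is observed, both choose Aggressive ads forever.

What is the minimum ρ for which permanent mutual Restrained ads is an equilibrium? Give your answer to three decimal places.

0.879

A deviator earns 119 for 3 periods, then 41 forever; cooperating earns 66 forever. Multiplying the IC by (1−ρ):
66 ≥ 119(1−ρ^3) + 41ρ^3, so 78·ρ^3 ≥ 53 and ρ^3 ≥ 53/78.
ρ ≥ (53/78)^(1/3) ≈ 0.879.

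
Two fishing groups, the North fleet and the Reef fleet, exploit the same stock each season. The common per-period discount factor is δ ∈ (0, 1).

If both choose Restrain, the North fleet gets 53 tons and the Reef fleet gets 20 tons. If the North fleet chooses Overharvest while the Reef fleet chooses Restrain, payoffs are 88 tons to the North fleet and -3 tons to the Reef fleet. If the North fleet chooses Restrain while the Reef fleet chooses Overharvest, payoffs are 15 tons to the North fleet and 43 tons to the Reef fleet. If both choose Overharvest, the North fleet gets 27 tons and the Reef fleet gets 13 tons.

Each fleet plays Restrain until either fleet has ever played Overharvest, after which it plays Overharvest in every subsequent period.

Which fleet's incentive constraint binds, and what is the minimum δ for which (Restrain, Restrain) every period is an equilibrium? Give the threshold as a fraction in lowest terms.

the Reef fleet; δ ≥ 23/30

For the North fleet: deviation gain 88−53 = 35, per-period punishment loss 53−27 = 26. IC gives δ ≥ 35/61.
For the Reef fleet: gain 23, loss 7 per period, so δ ≥ 23/30.
The tighter constraint is the Reef fleet's, so cooperation needs δ ≥ 23/30.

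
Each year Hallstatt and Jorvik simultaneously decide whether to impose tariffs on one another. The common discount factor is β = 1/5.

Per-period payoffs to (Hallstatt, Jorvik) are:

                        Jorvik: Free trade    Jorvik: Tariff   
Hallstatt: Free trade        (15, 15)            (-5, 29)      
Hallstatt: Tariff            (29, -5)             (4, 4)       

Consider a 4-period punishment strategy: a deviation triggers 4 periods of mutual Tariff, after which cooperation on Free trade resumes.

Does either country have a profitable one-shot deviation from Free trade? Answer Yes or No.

Yes

A one-shot deviation gives 29 now, then 4 for 4 periods, then back to 15.
Gain from deviating: (29−15) today; loss: (15−4) in each of the next 4 periods.
No-deviation condition: (15−4)(β+…+β^4) ≥ 29−15, i.e. β+…+β^4 ≥ 14/11.
At β = 1/5: β+…+β^4 = 0.2496 < 1.2727.
So cooperation is not sustainable.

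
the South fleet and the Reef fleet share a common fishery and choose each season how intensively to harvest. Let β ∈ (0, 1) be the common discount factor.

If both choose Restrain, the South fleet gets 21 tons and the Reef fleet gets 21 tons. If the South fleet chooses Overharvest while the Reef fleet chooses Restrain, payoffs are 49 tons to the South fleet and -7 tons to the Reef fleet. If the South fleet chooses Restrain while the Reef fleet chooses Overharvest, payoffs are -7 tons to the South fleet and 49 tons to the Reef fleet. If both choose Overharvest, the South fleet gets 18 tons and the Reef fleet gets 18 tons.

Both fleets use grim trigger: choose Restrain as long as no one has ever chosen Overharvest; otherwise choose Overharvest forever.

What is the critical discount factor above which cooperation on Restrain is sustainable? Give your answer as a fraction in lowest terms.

21/(1−β) ≥ 49 + 18β/(1−β)
21 ≥ 49 − 31β
β ≥ 28/31.

28/31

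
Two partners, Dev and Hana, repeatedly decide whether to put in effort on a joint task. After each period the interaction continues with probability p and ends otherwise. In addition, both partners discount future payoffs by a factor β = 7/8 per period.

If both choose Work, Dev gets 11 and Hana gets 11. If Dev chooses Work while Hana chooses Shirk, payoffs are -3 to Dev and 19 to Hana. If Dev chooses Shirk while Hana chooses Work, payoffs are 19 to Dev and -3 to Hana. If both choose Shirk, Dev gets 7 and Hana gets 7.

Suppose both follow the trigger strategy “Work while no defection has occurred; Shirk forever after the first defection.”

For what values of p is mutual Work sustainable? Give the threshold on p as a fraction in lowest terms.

16/21

With continuation probability p and discount β, the effective per-period discount factor is βp.
Grim-trigger IC: βp ≥ (19−11)/(19−7) = 2/3.
So p ≥ (2/3)/(7/8) = 16/21.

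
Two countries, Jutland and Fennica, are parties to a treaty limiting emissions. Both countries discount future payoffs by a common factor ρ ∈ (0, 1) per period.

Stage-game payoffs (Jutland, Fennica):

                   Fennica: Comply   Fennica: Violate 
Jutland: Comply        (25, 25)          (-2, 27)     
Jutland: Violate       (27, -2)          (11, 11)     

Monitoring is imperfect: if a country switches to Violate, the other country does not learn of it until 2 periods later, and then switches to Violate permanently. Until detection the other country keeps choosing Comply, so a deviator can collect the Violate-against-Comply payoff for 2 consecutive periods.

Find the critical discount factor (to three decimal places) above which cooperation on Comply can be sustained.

0.354

The best deviation is to choose Violate for all 2 undetected periods, earning 27 each, then 11 forever once detected.
Deviation value: 27(1−ρ^2)/(1−ρ) + 11ρ^2/(1−ρ); cooperation value: 25/(1−ρ).
IC: 25 ≥ 27(1−ρ^2) + 11ρ^2 = 27 − 16ρ^2.
So ρ^2 ≥ 2/16 = 1/8, giving ρ ≥ (1/8)^(1/2) ≈ 0.354.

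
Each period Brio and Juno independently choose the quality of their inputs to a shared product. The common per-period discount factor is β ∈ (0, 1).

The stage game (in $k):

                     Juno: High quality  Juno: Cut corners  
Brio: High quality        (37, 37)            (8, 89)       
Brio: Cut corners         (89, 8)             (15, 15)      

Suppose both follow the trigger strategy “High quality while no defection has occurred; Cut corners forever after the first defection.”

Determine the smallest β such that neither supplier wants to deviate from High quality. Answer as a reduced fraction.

One-period gain from deviating is 89 − 37 = 52. The loss is 37 − 15 = 22 in every subsequent period, with present value 22·β/(1−β).
Deviation is unprofitable when 22·β/(1−β) ≥ 52, i.e. β/(1−β) ≥ 26/11.
Equivalently β ≥ 52/(52+22) = 26/37.

26/37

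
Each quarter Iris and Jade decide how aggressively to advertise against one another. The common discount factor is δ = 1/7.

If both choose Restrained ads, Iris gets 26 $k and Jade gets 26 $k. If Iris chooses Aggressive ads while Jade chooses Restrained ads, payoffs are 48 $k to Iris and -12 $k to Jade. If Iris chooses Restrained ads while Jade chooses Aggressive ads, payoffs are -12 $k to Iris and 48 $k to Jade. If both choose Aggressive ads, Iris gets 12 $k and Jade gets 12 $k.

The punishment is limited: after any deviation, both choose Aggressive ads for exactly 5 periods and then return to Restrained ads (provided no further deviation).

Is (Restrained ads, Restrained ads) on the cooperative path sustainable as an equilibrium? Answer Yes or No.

A one-shot deviation gives 48 now, then 12 for 5 periods, then back to 26.
Gain from deviating: (48−26) today; loss: (26−12) in each of the next 5 periods.
No-deviation condition: (26−12)(δ+…+δ^5) ≥ 48−26, i.e. δ+…+δ^5 ≥ 11/7.
At δ = 1/7: δ+…+δ^5 = 0.1667 < 1.5714.
So cooperation is not sustainable.

No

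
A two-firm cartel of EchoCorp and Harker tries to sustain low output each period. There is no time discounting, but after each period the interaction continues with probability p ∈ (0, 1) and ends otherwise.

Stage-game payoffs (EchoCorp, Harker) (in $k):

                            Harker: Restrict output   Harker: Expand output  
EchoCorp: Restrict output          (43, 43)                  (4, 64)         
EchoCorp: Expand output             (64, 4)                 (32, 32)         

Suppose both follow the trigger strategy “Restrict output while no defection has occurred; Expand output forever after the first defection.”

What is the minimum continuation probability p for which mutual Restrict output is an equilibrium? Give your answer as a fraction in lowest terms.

21/32

With no time discounting, the continuation probability p plays the role of the discount factor.
Grim-trigger IC: 43/(1−p) ≥ 64 + 32p/(1−p) ⇒ p ≥ (64−43)/(64−32) = 21/32.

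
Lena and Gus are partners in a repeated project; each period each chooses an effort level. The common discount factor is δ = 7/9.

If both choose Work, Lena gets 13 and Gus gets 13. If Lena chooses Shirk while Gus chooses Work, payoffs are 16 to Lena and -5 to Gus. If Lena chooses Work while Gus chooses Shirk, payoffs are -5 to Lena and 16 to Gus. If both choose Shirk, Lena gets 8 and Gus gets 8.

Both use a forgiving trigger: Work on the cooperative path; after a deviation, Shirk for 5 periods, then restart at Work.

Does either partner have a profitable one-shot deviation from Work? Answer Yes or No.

No

IC: δ+…+δ^5 ≥ (16−13)/(13−8) = 3/5.
At δ = 7/9: partial sum = 2.5038 ≥ 0.6000. Cooperation sustainable.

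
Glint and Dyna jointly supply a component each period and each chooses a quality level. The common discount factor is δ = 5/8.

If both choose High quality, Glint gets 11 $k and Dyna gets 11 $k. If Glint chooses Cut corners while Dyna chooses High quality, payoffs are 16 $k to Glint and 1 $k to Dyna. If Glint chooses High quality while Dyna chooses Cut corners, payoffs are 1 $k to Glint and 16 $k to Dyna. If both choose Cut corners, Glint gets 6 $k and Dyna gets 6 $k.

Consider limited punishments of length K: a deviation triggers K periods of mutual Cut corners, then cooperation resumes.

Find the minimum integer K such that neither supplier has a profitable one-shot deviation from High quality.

No profitable deviation requires (11−6)(δ+…+δ^K) ≥ 16−11, i.e. δ+…+δ^K ≥ 1 ≈ 1.0000.
With δ = 5/8, the partial sums are K=1: 0.6250, K=2: 1.0156.
K = 2 is the first length at which the sum reaches 1.0000.

2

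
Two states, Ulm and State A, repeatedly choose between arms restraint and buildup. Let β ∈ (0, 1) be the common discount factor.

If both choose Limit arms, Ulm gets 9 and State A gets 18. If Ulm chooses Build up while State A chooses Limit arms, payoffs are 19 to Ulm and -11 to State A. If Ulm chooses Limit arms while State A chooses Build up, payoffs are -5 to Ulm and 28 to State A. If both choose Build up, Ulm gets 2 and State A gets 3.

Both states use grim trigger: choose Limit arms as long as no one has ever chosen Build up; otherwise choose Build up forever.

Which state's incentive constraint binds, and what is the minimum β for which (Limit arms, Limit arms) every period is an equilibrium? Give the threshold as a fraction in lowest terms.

Ulm; β ≥ 10/17

For Ulm: deviation gain 19−9 = 10, per-period punishment loss 9−2 = 7. IC gives β ≥ 10/17.
For State A: gain 10, loss 15 per period, so β ≥ 10/25 = 2/5.
The tighter constraint is Ulm's, so cooperation needs β ≥ 10/17.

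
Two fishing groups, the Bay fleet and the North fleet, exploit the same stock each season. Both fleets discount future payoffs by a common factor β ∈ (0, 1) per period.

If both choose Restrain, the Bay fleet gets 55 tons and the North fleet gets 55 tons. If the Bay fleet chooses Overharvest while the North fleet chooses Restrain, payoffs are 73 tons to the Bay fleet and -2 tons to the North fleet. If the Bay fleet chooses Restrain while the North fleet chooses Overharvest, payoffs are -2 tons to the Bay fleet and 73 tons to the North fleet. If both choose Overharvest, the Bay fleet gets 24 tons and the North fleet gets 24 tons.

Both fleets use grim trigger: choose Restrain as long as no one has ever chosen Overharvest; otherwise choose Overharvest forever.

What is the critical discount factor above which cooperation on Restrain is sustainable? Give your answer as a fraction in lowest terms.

55/(1−β) ≥ 73 + 24β/(1−β)
55 ≥ 73 − 49β
β ≥ 18/49.

18/49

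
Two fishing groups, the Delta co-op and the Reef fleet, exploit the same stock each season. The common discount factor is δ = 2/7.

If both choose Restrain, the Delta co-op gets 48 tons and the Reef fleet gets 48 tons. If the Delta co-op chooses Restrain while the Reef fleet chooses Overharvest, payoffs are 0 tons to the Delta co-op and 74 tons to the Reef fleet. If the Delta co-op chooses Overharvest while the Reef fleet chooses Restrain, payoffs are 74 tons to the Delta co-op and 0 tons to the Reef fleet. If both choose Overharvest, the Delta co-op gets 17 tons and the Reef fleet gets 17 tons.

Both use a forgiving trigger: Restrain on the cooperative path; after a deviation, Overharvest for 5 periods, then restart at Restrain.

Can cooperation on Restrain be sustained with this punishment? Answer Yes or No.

No

Comparing payoff streams over the 6 periods until play realigns: cooperate → 48(1+δ+…+δ^5); deviate → 74 + 17(δ+…+δ^5).
Cooperation is sustained iff (48−17)(δ+…+δ^5) ≥ 74−48.
δ+…+δ^5 = 2/7·(1−(2/7)^5)/(1−2/7) = 0.3992, and (74−48)/(48−17) = 0.8387.
0.3992 < 0.8387, so cooperation is not sustainable.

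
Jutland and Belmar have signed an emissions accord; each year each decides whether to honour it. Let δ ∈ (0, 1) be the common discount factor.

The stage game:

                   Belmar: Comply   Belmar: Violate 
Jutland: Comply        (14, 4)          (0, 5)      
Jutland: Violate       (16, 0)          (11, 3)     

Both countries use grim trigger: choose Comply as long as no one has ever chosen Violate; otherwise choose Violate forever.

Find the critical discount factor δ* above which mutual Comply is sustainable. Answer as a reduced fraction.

Jutland: cooperation gives 14 each period; deviation gives 16 once then 11 forever.
  14/(1−δ) ≥ 16 + 11δ/(1−δ) ⇒ δ ≥ 2/5.
Belmar: cooperation gives 4 each period; deviation gives 5 once then 3 forever.
  δ ≥ 1/2.
Both must hold, so the binding constraint is Belmar's: δ ≥ 1/2.

1/2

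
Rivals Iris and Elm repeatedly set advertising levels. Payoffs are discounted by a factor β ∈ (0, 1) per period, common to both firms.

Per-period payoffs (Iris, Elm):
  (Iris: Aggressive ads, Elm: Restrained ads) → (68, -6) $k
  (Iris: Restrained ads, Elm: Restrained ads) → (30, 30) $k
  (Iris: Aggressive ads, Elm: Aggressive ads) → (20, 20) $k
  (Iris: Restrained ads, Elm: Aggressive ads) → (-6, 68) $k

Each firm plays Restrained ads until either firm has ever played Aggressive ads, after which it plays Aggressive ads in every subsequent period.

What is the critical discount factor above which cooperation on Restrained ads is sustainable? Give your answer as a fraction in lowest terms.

19/24

Cooperation forever yields 30 each period: 30/(1−β).
Deviating yields 68 once, then 20 forever: 68 + 20β/(1−β).
No profitable deviation requires 30/(1−β) ≥ 68 + 20β/(1−β).
Multiplying by (1−β): 30 ≥ 68(1−β) + 20β = 68 − 48β.
So 48β ≥ 38, i.e. β ≥ 38/48 = 19/24.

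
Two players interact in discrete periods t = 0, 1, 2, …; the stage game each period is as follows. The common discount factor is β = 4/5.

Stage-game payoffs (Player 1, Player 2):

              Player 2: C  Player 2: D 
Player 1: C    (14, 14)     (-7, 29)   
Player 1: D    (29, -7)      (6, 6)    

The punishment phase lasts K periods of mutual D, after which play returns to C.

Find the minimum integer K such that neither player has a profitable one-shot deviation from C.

3

No profitable deviation requires (14−6)(β+…+β^K) ≥ 29−14, i.e. β+…+β^K ≥ 15/8 ≈ 1.8750.
With β = 4/5, the partial sums are K=1: 0.8000, K=2: 1.4400, K=3: 1.9520.
K = 3 is the first length at which the sum reaches 1.8750.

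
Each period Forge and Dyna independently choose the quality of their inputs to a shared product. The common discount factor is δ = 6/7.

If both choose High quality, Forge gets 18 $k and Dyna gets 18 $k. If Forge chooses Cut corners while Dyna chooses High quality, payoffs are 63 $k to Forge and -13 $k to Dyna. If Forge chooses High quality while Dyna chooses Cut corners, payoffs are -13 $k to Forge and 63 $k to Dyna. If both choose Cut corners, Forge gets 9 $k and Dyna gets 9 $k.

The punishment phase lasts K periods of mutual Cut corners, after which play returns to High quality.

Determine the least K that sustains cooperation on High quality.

IC: δ(1−δ^K)/(1−δ) ≥ (63−18)/(18−9) = 5.
With δ = 6/7: need 1 − δ^K ≥ 5·(1−6/7)/(6/7), i.e. δ^K ≤ 0.1667.
Since (6/7)^11 = 0.1835 and (6/7)^12 = 0.1573, the smallest such K is 12.

12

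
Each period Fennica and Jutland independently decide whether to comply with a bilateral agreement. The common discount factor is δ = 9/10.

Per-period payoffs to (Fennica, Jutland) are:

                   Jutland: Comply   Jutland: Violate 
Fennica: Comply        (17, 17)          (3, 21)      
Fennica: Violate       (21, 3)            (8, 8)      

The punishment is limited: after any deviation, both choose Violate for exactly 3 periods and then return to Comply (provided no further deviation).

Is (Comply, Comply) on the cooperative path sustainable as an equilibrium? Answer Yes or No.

A one-shot deviation gives 21 now, then 8 for 3 periods, then back to 17.
Gain from deviating: (21−17) today; loss: (17−8) in each of the next 3 periods.
No-deviation condition: (17−8)(δ+…+δ^3) ≥ 21−17, i.e. δ+…+δ^3 ≥ 4/9.
At δ = 9/10: δ+…+δ^3 = 2.4390 ≥ 0.4444.
So cooperation is sustainable.

Yes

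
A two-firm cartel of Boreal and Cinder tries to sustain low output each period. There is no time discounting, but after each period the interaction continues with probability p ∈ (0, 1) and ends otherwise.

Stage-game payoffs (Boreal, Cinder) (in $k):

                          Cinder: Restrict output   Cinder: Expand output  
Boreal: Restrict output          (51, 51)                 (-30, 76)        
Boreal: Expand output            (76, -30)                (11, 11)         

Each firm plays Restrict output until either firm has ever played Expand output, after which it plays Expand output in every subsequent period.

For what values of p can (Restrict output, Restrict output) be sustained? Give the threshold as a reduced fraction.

With no time discounting, the continuation probability p plays the role of the discount factor.
Grim-trigger IC: 51/(1−p) ≥ 76 + 11p/(1−p) ⇒ p ≥ (76−51)/(76−11) = 5/13.

5/13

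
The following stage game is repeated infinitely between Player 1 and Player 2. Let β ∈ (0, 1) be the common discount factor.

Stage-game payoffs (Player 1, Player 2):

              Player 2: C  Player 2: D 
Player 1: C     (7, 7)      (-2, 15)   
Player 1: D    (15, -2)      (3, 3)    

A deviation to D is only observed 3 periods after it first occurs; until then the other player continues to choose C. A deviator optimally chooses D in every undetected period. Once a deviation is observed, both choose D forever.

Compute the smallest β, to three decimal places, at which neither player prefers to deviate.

0.874

The best deviation is to choose D for all 3 undetected periods, earning 15 each, then 3 forever once detected.
Deviation value: 15(1−β^3)/(1−β) + 3β^3/(1−β); cooperation value: 7/(1−β).
IC: 7 ≥ 15(1−β^3) + 3β^3 = 15 − 12β^3.
So β^3 ≥ 8/12 = 2/3, giving β ≥ (2/3)^(1/3) ≈ 0.874.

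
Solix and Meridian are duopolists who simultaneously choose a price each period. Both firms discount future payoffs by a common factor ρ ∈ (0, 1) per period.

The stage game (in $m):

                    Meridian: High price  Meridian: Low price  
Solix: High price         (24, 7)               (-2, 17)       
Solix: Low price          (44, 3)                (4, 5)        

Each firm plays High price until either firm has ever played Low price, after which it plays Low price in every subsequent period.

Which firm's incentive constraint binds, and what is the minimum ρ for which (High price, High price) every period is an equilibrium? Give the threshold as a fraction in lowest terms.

Meridian; ρ ≥ 5/6

Solix's threshold: (44−24)/(44−4) = 1/2.
Meridian's threshold: (17−7)/(17−5) = 5/6.
1/2 < 5/6, so Meridian binds and ρ* = 5/6.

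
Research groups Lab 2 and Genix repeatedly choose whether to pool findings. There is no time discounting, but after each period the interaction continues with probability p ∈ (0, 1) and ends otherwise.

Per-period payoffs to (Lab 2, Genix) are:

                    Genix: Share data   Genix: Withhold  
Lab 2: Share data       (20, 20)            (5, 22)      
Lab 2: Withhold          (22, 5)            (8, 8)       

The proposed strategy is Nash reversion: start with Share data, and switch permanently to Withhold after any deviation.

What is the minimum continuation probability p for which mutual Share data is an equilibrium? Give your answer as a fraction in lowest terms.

1/7

With no time discounting, the continuation probability p plays the role of the discount factor.
Grim-trigger IC: 20/(1−p) ≥ 22 + 8p/(1−p) ⇒ p ≥ (22−20)/(22−8) = 1/7.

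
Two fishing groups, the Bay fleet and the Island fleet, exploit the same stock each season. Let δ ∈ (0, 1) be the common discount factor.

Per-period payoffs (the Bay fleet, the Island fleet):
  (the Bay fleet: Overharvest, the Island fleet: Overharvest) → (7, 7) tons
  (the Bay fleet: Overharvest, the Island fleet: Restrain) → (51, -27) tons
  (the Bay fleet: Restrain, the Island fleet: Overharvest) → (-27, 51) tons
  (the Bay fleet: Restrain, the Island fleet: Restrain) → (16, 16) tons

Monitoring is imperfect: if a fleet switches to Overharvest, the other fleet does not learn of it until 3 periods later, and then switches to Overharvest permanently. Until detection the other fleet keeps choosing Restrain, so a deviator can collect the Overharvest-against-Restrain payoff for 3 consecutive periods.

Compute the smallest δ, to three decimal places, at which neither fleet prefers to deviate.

Deviating for the 3 undetected periods gains 51−16 = 35 per period over cooperation, then loses 16−7 = 9 per period forever once punishment starts.
Gain: 35(1 + δ + … + δ^2); loss: 9·δ^3/(1−δ).
No profitable deviation ⇔ 35(1−δ^3) ≤ 9·δ^3, i.e. δ^3 ≥ 35/(35+9) = 35/44.
Hence δ ≥ (35/44)^(1/3) ≈ 0.927.

0.927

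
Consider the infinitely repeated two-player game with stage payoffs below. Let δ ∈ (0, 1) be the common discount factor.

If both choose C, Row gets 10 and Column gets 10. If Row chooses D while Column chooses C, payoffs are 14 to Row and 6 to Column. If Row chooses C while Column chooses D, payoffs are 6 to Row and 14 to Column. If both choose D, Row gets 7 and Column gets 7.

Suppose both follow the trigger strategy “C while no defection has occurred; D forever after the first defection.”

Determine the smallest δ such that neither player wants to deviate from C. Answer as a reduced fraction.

Cooperation forever yields 10 each period: 10/(1−δ).
Deviating yields 14 once, then 7 forever: 14 + 7δ/(1−δ).
No profitable deviation requires 10/(1−δ) ≥ 14 + 7δ/(1−δ).
Multiplying by (1−δ): 10 ≥ 14(1−δ) + 7δ = 14 − 7δ.
So 7δ ≥ 4, i.e. δ ≥ 4/7.

4/7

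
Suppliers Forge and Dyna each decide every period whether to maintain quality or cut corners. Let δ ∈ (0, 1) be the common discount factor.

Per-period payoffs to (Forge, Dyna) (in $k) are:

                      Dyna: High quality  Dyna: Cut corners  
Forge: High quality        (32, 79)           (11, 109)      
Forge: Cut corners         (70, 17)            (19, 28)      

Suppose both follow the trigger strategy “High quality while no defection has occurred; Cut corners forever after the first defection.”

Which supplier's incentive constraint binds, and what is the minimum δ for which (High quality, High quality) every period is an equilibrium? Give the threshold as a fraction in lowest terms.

Forge; δ ≥ 38/51

Forge's threshold: (70−32)/(70−19) = 38/51.
Dyna's threshold: (109−79)/(109−28) = 10/27.
38/51 > 10/27, so Forge binds and δ* = 38/51.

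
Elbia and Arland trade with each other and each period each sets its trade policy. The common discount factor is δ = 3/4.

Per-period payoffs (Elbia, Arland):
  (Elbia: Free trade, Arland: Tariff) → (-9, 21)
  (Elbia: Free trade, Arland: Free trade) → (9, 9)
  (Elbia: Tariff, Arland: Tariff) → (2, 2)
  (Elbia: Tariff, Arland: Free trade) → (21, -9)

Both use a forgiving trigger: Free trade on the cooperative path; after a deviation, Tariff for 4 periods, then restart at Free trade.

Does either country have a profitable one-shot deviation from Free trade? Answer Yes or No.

A one-shot deviation gives 21 now, then 2 for 4 periods, then back to 9.
Gain from deviating: (21−9) today; loss: (9−2) in each of the next 4 periods.
No-deviation condition: (9−2)(δ+…+δ^4) ≥ 21−9, i.e. δ+…+δ^4 ≥ 12/7.
At δ = 3/4: δ+…+δ^4 = 2.0508 ≥ 1.7143.
So cooperation is sustainable.

No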